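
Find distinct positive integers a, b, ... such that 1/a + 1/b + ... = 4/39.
1/10 + 1/390

Greedy algorithm:
4/39: ceiling(39/4) = 10, use 1/10
1/390: ceiling(390/1) = 390, use 1/390
Result: 4/39 = 1/10 + 1/390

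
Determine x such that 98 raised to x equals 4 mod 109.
30

Baby-step giant-step with step n = ⌈√109⌉ = 11.
Baby steps 98^j mod 109 (j:value) for j=0..10: 0:1, 1:98, 2:12, 3:86, 4:35, 5:51, 6:93, 7:67, 8:26, 9:41, 10:94.
Giant-step multiplier: 98^(-11) ≡ 98^(108-11) = 98^97 ≡ 37 (mod 109).
Giant steps γ_i = 4·37^i mod 109: γ_0=4, γ_1=39, γ_2=26 (in table at j=8).
x = i·n + j = 2·11 + 8 = 30.
Check: 98^30 ≡ 4 (mod 109).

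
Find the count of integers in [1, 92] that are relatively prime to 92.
44

92 = 2^2 × 23
φ(n) = n × ∏(1 - 1/p) for each prime p dividing n
φ(92) = 92 × (1 - 1/2) × (1 - 1/23) = 44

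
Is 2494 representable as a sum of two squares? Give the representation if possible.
Not possible

Factorization: 2494 = 2 × 29 × 43
By Fermat: n is sum of two squares iff every prime p ≡ 3 (mod 4) appears to even power.
Prime(s) ≡ 3 (mod 4) with odd exponent: [(43, 1)]
Therefore 2494 cannot be expressed as a² + b².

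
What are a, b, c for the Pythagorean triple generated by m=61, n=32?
(2697, 3904, 4745)

Euclid's formula: a = m² - n², b = 2mn, c = m² + n²
m = 61, n = 32
a = 61² - 32² = 3721 - 1024 = 2697
b = 2 × 61 × 32 = 3904
c = 61² + 32² = 3721 + 1024 = 4745
Verification: 2697² + 3904² = 7273809 + 15241216 = 22515025 = 4745² ✓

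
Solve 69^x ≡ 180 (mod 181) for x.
90

Baby-step giant-step with step n = ⌈√181⌉ = 14.
Baby steps 69^j mod 181 (j:value) for j=0..13: 0:1, 1:69, 2:55, 3:175, 4:129, 5:32, 6:36, 7:131, 8:170, 9:146, 10:119, 11:66, 12:29, 13:10.
Giant-step multiplier: 69^(-14) ≡ 69^(180-14) = 69^166 ≡ 165 (mod 181).
Giant steps γ_i = 180·165^i mod 181: γ_0=180, γ_1=16, γ_2=106, γ_3=114, γ_4=167, γ_5=43, γ_6=36 (in table at j=6).
x = i·n + j = 6·14 + 6 = 90.
Check: 69^90 ≡ 180 (mod 181).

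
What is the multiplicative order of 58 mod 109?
108

109 is prime, so ord(58) divides φ(109) = 108.
Divisors of 108: 1, 2, 3, 4, 6, 9, 12, 18, 27, 36, 54, 108.
Repeated squaring: 58^1 ≡ 58, 58^2 ≡ 94, 58^4 ≡ 7, 58^8 ≡ 49, 58^16 ≡ 3, 58^32 ≡ 9, 58^64 ≡ 81 (mod 109).
Test 58^d mod 109 for each divisor d in increasing order:
58^1 ≡ 58
58^2 ≡ 94
58^3 = 58^2·58^1 ≡ 2
58^4 ≡ 7
58^6 = 58^4·58^2 ≡ 4
58^9 = 58^8·58^1 ≡ 8
58^12 = 58^8·58^4 ≡ 16
58^18 = 58^16·58^2 ≡ 64
58^27 = 58^16·58^8·58^2·58^1 ≡ 76
58^36 = 58^32·58^4 ≡ 63
58^54 = 58^32·58^16·58^4·58^2 ≡ 108
58^108 = 58^64·58^32·58^8·58^4 ≡ 1  ← first divisor giving 1
The order is 108.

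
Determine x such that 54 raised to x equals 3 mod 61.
54

Baby-step giant-step with step n = ⌈√61⌉ = 8.
Baby steps 54^j mod 61 (j:value) for j=0..7: 0:1, 1:54, 2:49, 3:23, 4:22, 5:29, 6:41, 7:18.
Giant-step multiplier: 54^(-8) ≡ 54^(60-8) = 54^52 ≡ 15 (mod 61).
Giant steps γ_i = 3·15^i mod 61: γ_0=3, γ_1=45, γ_2=4, γ_3=60, γ_4=46, γ_5=19, γ_6=41 (in table at j=6).
x = i·n + j = 6·8 + 6 = 54.
Check: 54^54 ≡ 3 (mod 61).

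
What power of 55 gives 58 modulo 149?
77

Baby-step giant-step with step n = ⌈√149⌉ = 13.
Baby steps 55^j mod 149 (j:value) for j=0..12: 0:1, 1:55, 2:45, 3:91, 4:88, 5:72, 6:86, 7:111, 8:145, 9:78, 10:118, 11:83, 12:95.
Giant-step multiplier: 55^(-13) ≡ 55^(148-13) = 55^135 ≡ 15 (mod 149).
Giant steps γ_i = 58·15^i mod 149: γ_0=58, γ_1=125, γ_2=87, γ_3=113, γ_4=56, γ_5=95 (in table at j=12).
x = i·n + j = 5·13 + 12 = 77.
Check: 55^77 ≡ 58 (mod 149).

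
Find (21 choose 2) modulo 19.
1

Using Lucas' theorem:
Write n=21 and k=2 in base 19:
n in base 19: [1, 2]
k in base 19: [0, 2]
C(21,2) mod 19 = ∏ C(n_i, k_i) mod 19
Digit binomials (mod 19): C(1,0) = 1; C(2,2) = 1
Product: 1 × 1 = 1 ≡ 1 (mod 19)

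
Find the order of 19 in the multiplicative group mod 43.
42

43 is prime, so ord(19) divides φ(43) = 42.
Divisors of 42: 1, 2, 3, 6, 7, 14, 21, 42.
Repeated squaring: 19^1 ≡ 19, 19^2 ≡ 17, 19^4 ≡ 31, 19^8 ≡ 15, 19^16 ≡ 10, 19^32 ≡ 14 (mod 43).
Test 19^d mod 43 for each divisor d in increasing order:
19^1 ≡ 19
19^2 ≡ 17
19^3 = 19^2·19^1 ≡ 22
19^6 = 19^4·19^2 ≡ 11
19^7 = 19^4·19^2·19^1 ≡ 37
19^14 = 19^8·19^4·19^2 ≡ 36
19^21 = 19^16·19^4·19^1 ≡ 42
19^42 = 19^32·19^8·19^2 ≡ 1  ← first divisor giving 1
The order is 42.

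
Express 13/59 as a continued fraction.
[0; 4, 1, 1, 6]

Euclidean algorithm steps:
13 = 0 × 59 + 13
59 = 4 × 13 + 7
13 = 1 × 7 + 6
7 = 1 × 6 + 1
6 = 6 × 1 + 0
Continued fraction: [0; 4, 1, 1, 6]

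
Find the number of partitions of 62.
1300156

p(n) counts ways to write n as a sum of positive integers (order ignored).
Euler's pentagonal recurrence: p(k) = p(k-1) + p(k-2) - p(k-5) - p(k-7) + p(k-12) + p(k-15) - ... (offsets j(3j∓1)/2, signs ++--, p(0)=1, p(<0)=0).
DP table for k = 0..61: p(0)=1, p(1)=1, p(2)=2, p(3)=3, p(4)=5, p(5)=7, p(6)=11, p(7)=15, p(8)=22, p(9)=30, p(10)=42, p(11)=56, p(12)=77, p(13)=101, p(14)=135, p(15)=176, p(16)=231, p(17)=297, p(18)=385, p(19)=490, p(20)=627, p(21)=792, p(22)=1002, p(23)=1255, p(24)=1575, p(25)=1958, p(26)=2436, p(27)=3010, p(28)=3718, p(29)=4565, p(30)=5604, p(31)=6842, p(32)=8349, p(33)=10143, p(34)=12310, p(35)=14883, p(36)=17977, p(37)=21637, p(38)=26015, p(39)=31185, p(40)=37338, p(41)=44583, p(42)=53174, p(43)=63261, p(44)=75175, p(45)=89134, p(46)=105558, p(47)=124754, p(48)=147273, p(49)=173525, p(50)=204226, p(51)=239943, p(52)=281589, p(53)=329931, p(54)=386155, p(55)=451276, p(56)=526823, p(57)=614154, p(58)=715220, p(59)=831820, p(60)=966467, p(61)=1121505.
Final step: p(62) = p(61) + p(60) - p(57) - p(55) + p(50) + p(47) - p(40) - p(36) + p(27) + p(22) - p(11) - p(5)
= 1121505 + 966467 - 614154 - 451276 + 204226 + 124754 - 37338 - 17977 + 3010 + 1002 - 56 - 7
= 1300156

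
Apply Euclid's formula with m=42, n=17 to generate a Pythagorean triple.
(1475, 1428, 2053)

Euclid's formula: a = m² - n², b = 2mn, c = m² + n²
m = 42, n = 17
a = 42² - 17² = 1764 - 289 = 1475
b = 2 × 42 × 17 = 1428
c = 42² + 17² = 1764 + 289 = 2053
Verification: 1475² + 1428² = 2175625 + 2039184 = 4214809 = 2053² ✓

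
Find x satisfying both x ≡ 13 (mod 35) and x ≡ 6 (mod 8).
118

Using Chinese Remainder Theorem:
M = 35 × 8 = 280
M1 = 8, M2 = 35
y1 = 8^(-1) mod 35 = 22
y2 = 35^(-1) mod 8 = 3
x = (13×8×22 + 6×35×3) mod 280 = 118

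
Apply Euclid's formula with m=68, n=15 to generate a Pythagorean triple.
(4399, 2040, 4849)

Euclid's formula: a = m² - n², b = 2mn, c = m² + n²
m = 68, n = 15
a = 68² - 15² = 4624 - 225 = 4399
b = 2 × 68 × 15 = 2040
c = 68² + 15² = 4624 + 225 = 4849
Verification: 4399² + 2040² = 19351201 + 4161600 = 23512801 = 4849² ✓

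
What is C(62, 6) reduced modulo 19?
0

Using Lucas' theorem:
Write n=62 and k=6 in base 19:
n in base 19: [3, 5]
k in base 19: [0, 6]
C(62,6) mod 19 = ∏ C(n_i, k_i) mod 19
Digit binomials (mod 19): C(3,0) = 1; C(5,6) = 0 (k_i > n_i)
Product: 1 × 0 = 0 ≡ 0 (mod 19)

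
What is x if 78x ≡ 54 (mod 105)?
x ≡ 33 (mod 35)

gcd(78, 105) = 3, which divides 54, so solutions exist.
Divide through by 3: 26x ≡ 18 (mod 35).
Find 26^(-1) mod 35 by the extended Euclidean algorithm:
35 = 1 × 26 + 9  ⟹  9 = (1)·35 + (-1)·26
26 = 2 × 9 + 8  ⟹  8 = (-2)·35 + (3)·26
9 = 1 × 8 + 1  ⟹  1 = (3)·35 + (-4)·26
So (-4)·26 ≡ 1 (mod 35), i.e. 26^(-1) ≡ -4 ≡ 31 (mod 35).
x ≡ 31 × 18 = 558 ≡ 33 (mod 35).
Check: 78 × 33 = 2574 ≡ 54 (mod 105).
x ≡ 33 (mod 35), giving 3 solutions mod 105.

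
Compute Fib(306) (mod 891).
316

Matrix identity: Q^n = [[F_(n+1), F_n], [F_n, F_(n-1)]] with Q = [[1,1],[1,0]].
n = 306 = 100110010₂. Square-and-multiply, entries mod 891:
Q^1 = [[1,1],[1,0]]
Q^2 = (Q^1)² = [[2,1],[1,1]]
Q^4 = (Q^2)² = [[5,3],[3,2]]
Q^9 = (Q^4)²·Q = [[55,34],[34,21]]
Q^19 = (Q^9)²·Q = [[528,617],[617,802]]
Q^38 = (Q^19)² = [[133,890],[890,134]]
Q^76 = (Q^38)² = [[761,624],[624,137]]
Q^153 = (Q^76)²·Q = [[784,871],[871,804]]
Q^306 = (Q^153)² = [[266,316],[316,841]]
F_306 mod 891 = Q^306[0][1] = 316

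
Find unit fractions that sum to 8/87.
1/11 + 1/957

Greedy algorithm:
8/87: ceiling(87/8) = 11, use 1/11
1/957: ceiling(957/1) = 957, use 1/957
Result: 8/87 = 1/11 + 1/957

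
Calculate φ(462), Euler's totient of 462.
120

462 = 2 × 3 × 7 × 11
φ(n) = n × ∏(1 - 1/p) for each prime p dividing n
φ(462) = 462 × (1 - 1/2) × (1 - 1/3) × (1 - 1/7) × (1 - 1/11) = 120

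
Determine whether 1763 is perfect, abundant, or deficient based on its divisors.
deficient

Proper divisors of 1763: sum = 1 + 41 + 43 = 85
Since 85 < 1763, 1763 is deficient.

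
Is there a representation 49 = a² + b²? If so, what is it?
0² + 7² (a=0, b=7)

Factorization: 49 = 7^2
By Fermat: n is sum of two squares iff every prime p ≡ 3 (mod 4) appears to even power.
All primes ≡ 3 (mod 4) appear to even power.
Search a = 0, 1, 2, … for 49 - a² a perfect square: first hit at a = 0: 49 - 0 = 49 = 7².
49 = 0² + 7² = 0 + 49 ✓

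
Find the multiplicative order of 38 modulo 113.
112

113 is prime, so ord(38) divides φ(113) = 112.
Divisors of 112: 1, 2, 4, 7, 8, 14, 16, 28, 56, 112.
Repeated squaring: 38^1 ≡ 38, 38^2 ≡ 88, 38^4 ≡ 60, 38^8 ≡ 97, 38^16 ≡ 30, 38^32 ≡ 109, 38^64 ≡ 16 (mod 113).
Test 38^d mod 113 for each divisor d in increasing order:
38^1 ≡ 38
38^2 ≡ 88
38^4 ≡ 60
38^7 = 38^4·38^2·38^1 ≡ 65
38^8 ≡ 97
38^14 = 38^8·38^4·38^2 ≡ 44
38^16 ≡ 30
38^28 = 38^16·38^8·38^4 ≡ 15
38^56 = 38^32·38^16·38^8 ≡ 112
38^112 = 38^64·38^32·38^16 ≡ 1  ← first divisor giving 1
The order is 112.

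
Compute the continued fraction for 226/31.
[7; 3, 2, 4]

Euclidean algorithm steps:
226 = 7 × 31 + 9
31 = 3 × 9 + 4
9 = 2 × 4 + 1
4 = 4 × 1 + 0
Continued fraction: [7; 3, 2, 4]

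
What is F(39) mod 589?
344

Matrix identity: Q^n = [[F_(n+1), F_n], [F_n, F_(n-1)]] with Q = [[1,1],[1,0]].
n = 39 = 100111₂. Square-and-multiply, entries mod 589:
Q^1 = [[1,1],[1,0]]
Q^2 = (Q^1)² = [[2,1],[1,1]]
Q^4 = (Q^2)² = [[5,3],[3,2]]
Q^9 = (Q^4)²·Q = [[55,34],[34,21]]
Q^19 = (Q^9)²·Q = [[286,58],[58,228]]
Q^39 = (Q^19)²·Q = [[117,344],[344,362]]
F_39 mod 589 = Q^39[0][1] = 344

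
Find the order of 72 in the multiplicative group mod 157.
156

157 is prime, so ord(72) divides φ(157) = 156.
Divisors of 156: 1, 2, 3, 4, 6, 12, 13, 26, 39, 52, 78, 156.
Repeated squaring: 72^1 ≡ 72, 72^2 ≡ 3, 72^4 ≡ 9, 72^8 ≡ 81, 72^16 ≡ 124, 72^32 ≡ 147, 72^64 ≡ 100, 72^128 ≡ 109 (mod 157).
Test 72^d mod 157 for each divisor d in increasing order:
72^1 ≡ 72
72^2 ≡ 3
72^3 = 72^2·72^1 ≡ 59
72^4 ≡ 9
72^6 = 72^4·72^2 ≡ 27
72^12 = 72^8·72^4 ≡ 101
72^13 = 72^8·72^4·72^1 ≡ 50
72^26 = 72^16·72^8·72^2 ≡ 145
72^39 = 72^32·72^4·72^2·72^1 ≡ 28
72^52 = 72^32·72^16·72^4 ≡ 144
72^78 = 72^64·72^8·72^4·72^2 ≡ 156
72^156 = 72^128·72^16·72^8·72^4 ≡ 1  ← first divisor giving 1
The order is 156.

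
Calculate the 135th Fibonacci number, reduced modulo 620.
610

Matrix identity: Q^n = [[F_(n+1), F_n], [F_n, F_(n-1)]] with Q = [[1,1],[1,0]].
n = 135 = 10000111₂. Square-and-multiply, entries mod 620:
Q^1 = [[1,1],[1,0]]
Q^2 = (Q^1)² = [[2,1],[1,1]]
Q^4 = (Q^2)² = [[5,3],[3,2]]
Q^8 = (Q^4)² = [[34,21],[21,13]]
Q^16 = (Q^8)² = [[357,367],[367,610]]
Q^33 = (Q^16)²·Q = [[127,498],[498,249]]
Q^67 = (Q^33)²·Q = [[21,13],[13,8]]
Q^135 = (Q^67)²·Q = [[367,610],[610,377]]
F_135 mod 620 = Q^135[0][1] = 610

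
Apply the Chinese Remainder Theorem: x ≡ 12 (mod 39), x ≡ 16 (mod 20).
636

Using Chinese Remainder Theorem:
M = 39 × 20 = 780
M1 = 20, M2 = 39
y1 = 20^(-1) mod 39 = 2
y2 = 39^(-1) mod 20 = 19
x = (12×20×2 + 16×39×19) mod 780 = 636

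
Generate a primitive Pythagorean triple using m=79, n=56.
(3105, 8848, 9377)

Euclid's formula: a = m² - n², b = 2mn, c = m² + n²
m = 79, n = 56
a = 79² - 56² = 6241 - 3136 = 3105
b = 2 × 79 × 56 = 8848
c = 79² + 56² = 6241 + 3136 = 9377
Verification: 3105² + 8848² = 9641025 + 78287104 = 87928129 = 9377² ✓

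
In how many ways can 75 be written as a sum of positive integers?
8118264

p(n) counts ways to write n as a sum of positive integers (order ignored).
Euler's pentagonal recurrence: p(k) = p(k-1) + p(k-2) - p(k-5) - p(k-7) + p(k-12) + p(k-15) - ... (offsets j(3j∓1)/2, signs ++--, p(0)=1, p(<0)=0).
DP table for k = 0..74: p(0)=1, p(1)=1, p(2)=2, p(3)=3, p(4)=5, p(5)=7, p(6)=11, p(7)=15, p(8)=22, p(9)=30, p(10)=42, p(11)=56, p(12)=77, p(13)=101, p(14)=135, p(15)=176, p(16)=231, p(17)=297, p(18)=385, p(19)=490, p(20)=627, p(21)=792, p(22)=1002, p(23)=1255, p(24)=1575, p(25)=1958, p(26)=2436, p(27)=3010, p(28)=3718, p(29)=4565, p(30)=5604, p(31)=6842, p(32)=8349, p(33)=10143, p(34)=12310, p(35)=14883, p(36)=17977, p(37)=21637, p(38)=26015, p(39)=31185, p(40)=37338, p(41)=44583, p(42)=53174, p(43)=63261, p(44)=75175, p(45)=89134, p(46)=105558, p(47)=124754, p(48)=147273, p(49)=173525, p(50)=204226, p(51)=239943, p(52)=281589, p(53)=329931, p(54)=386155, p(55)=451276, p(56)=526823, p(57)=614154, p(58)=715220, p(59)=831820, p(60)=966467, p(61)=1121505, p(62)=1300156, p(63)=1505499, p(64)=1741630, p(65)=2012558, p(66)=2323520, p(67)=2679689, p(68)=3087735, p(69)=3554345, p(70)=4087968, p(71)=4697205, p(72)=5392783, p(73)=6185689, p(74)=7089500.
Final step: p(75) = p(74) + p(73) - p(70) - p(68) + p(63) + p(60) - p(53) - p(49) + p(40) + p(35) - p(24) - p(18) + p(5)
= 7089500 + 6185689 - 4087968 - 3087735 + 1505499 + 966467 - 329931 - 173525 + 37338 + 14883 - 1575 - 385 + 7
= 8118264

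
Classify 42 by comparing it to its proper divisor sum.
abundant

Proper divisors of 42: sum = 1 + 2 + 3 + 6 + 7 + 14 + 21 = 54
Since 54 > 42, 42 is abundant.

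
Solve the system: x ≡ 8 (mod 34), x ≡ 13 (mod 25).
688

Using Chinese Remainder Theorem:
M = 34 × 25 = 850
M1 = 25, M2 = 34
y1 = 25^(-1) mod 34 = 15
y2 = 34^(-1) mod 25 = 14
x = (8×25×15 + 13×34×14) mod 850 = 688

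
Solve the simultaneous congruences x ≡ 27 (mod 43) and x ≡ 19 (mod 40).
1059

Using Chinese Remainder Theorem:
M = 43 × 40 = 1720
M1 = 40, M2 = 43
y1 = 40^(-1) mod 43 = 14
y2 = 43^(-1) mod 40 = 27
x = (27×40×14 + 19×43×27) mod 1720 = 1059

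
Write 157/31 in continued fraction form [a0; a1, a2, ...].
[5; 15, 2]

Euclidean algorithm steps:
157 = 5 × 31 + 2
31 = 15 × 2 + 1
2 = 2 × 1 + 0
Continued fraction: [5; 15, 2]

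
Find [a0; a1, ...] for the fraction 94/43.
[2; 5, 2, 1, 2]

Euclidean algorithm steps:
94 = 2 × 43 + 8
43 = 5 × 8 + 3
8 = 2 × 3 + 2
3 = 1 × 2 + 1
2 = 2 × 1 + 0
Continued fraction: [2; 5, 2, 1, 2]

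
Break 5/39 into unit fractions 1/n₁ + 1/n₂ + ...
1/8 + 1/312

Greedy algorithm:
5/39: ceiling(39/5) = 8, use 1/8
1/312: ceiling(312/1) = 312, use 1/312
Result: 5/39 = 1/8 + 1/312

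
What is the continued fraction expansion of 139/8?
[17; 2, 1, 2]

Euclidean algorithm steps:
139 = 17 × 8 + 3
8 = 2 × 3 + 2
3 = 1 × 2 + 1
2 = 2 × 1 + 0
Continued fraction: [17; 2, 1, 2]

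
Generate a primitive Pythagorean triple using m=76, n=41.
(4095, 6232, 7457)

Euclid's formula: a = m² - n², b = 2mn, c = m² + n²
m = 76, n = 41
a = 76² - 41² = 5776 - 1681 = 4095
b = 2 × 76 × 41 = 6232
c = 76² + 41² = 5776 + 1681 = 7457
Verification: 4095² + 6232² = 16769025 + 38837824 = 55606849 = 7457² ✓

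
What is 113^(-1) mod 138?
11

gcd(113, 138) = 1, so the inverse exists.
Extended Euclidean algorithm on (138, 113):
138 = 1 × 113 + 25  ⟹  25 = (1)·138 + (-1)·113
113 = 4 × 25 + 13  ⟹  13 = (-4)·138 + (5)·113
25 = 1 × 13 + 12  ⟹  12 = (5)·138 + (-6)·113
13 = 1 × 12 + 1  ⟹  1 = (-9)·138 + (11)·113
So (11)·113 ≡ 1 (mod 138), i.e. 113^(-1) ≡ 11 (mod 138).
Check: 113 × 11 = 1243 ≡ 1 (mod 138)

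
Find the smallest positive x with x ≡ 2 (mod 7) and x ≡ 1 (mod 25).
51

Using Chinese Remainder Theorem:
M = 7 × 25 = 175
M1 = 25, M2 = 7
y1 = 25^(-1) mod 7 = 2
y2 = 7^(-1) mod 25 = 18
x = (2×25×2 + 1×7×18) mod 175 = 51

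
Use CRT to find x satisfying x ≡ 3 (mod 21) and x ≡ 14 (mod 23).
129

Using Chinese Remainder Theorem:
M = 21 × 23 = 483
M1 = 23, M2 = 21
y1 = 23^(-1) mod 21 = 11
y2 = 21^(-1) mod 23 = 11
x = (3×23×11 + 14×21×11) mod 483 = 129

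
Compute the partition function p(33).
10143

p(n) counts ways to write n as a sum of positive integers (order ignored).
Euler's pentagonal recurrence: p(k) = p(k-1) + p(k-2) - p(k-5) - p(k-7) + p(k-12) + p(k-15) - ... (offsets j(3j∓1)/2, signs ++--, p(0)=1, p(<0)=0).
DP table for k = 0..32: p(0)=1, p(1)=1, p(2)=2, p(3)=3, p(4)=5, p(5)=7, p(6)=11, p(7)=15, p(8)=22, p(9)=30, p(10)=42, p(11)=56, p(12)=77, p(13)=101, p(14)=135, p(15)=176, p(16)=231, p(17)=297, p(18)=385, p(19)=490, p(20)=627, p(21)=792, p(22)=1002, p(23)=1255, p(24)=1575, p(25)=1958, p(26)=2436, p(27)=3010, p(28)=3718, p(29)=4565, p(30)=5604, p(31)=6842, p(32)=8349.
Final step: p(33) = p(32) + p(31) - p(28) - p(26) + p(21) + p(18) - p(11) - p(7)
= 8349 + 6842 - 3718 - 2436 + 792 + 385 - 56 - 15
= 10143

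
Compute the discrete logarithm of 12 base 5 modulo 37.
20

Baby-step giant-step with step n = ⌈√37⌉ = 7.
Baby steps 5^j mod 37 (j:value) for j=0..6: 0:1, 1:5, 2:25, 3:14, 4:33, 5:17, 6:11.
Giant-step multiplier: 5^(-7) ≡ 5^(36-7) = 5^29 ≡ 35 (mod 37).
Giant steps γ_i = 12·35^i mod 37: γ_0=12, γ_1=13, γ_2=11 (in table at j=6).
x = i·n + j = 2·7 + 6 = 20.
Check: 5^20 ≡ 12 (mod 37).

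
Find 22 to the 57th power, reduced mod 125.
112

Repeated squaring. Binary of 57 = 111001.
22^1 ≡ 22 (mod 125); 22^2 ≡ 109 (mod 125); 22^4 ≡ 6 (mod 125); 22^8 ≡ 36 (mod 125); 22^16 ≡ 46 (mod 125); 22^32 ≡ 116 (mod 125)
22^57 = 22^1 × 22^8 × 22^16 × 22^32 ≡ 112 (mod 125)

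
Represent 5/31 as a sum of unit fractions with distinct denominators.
1/7 + 1/55 + 1/3979 + 1/23744683 + 1/1127619917796295

Greedy algorithm:
5/31: ceiling(31/5) = 7, use 1/7
4/217: ceiling(217/4) = 55, use 1/55
3/11935: ceiling(11935/3) = 3979, use 1/3979
2/47489365: ceiling(47489365/2) = 23744683, use 1/23744683
1/1127619917796295: ceiling(1127619917796295/1) = 1127619917796295, use 1/1127619917796295
Result: 5/31 = 1/7 + 1/55 + 1/3979 + 1/23744683 + 1/1127619917796295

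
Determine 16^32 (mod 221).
35

Repeated squaring. Binary of 32 = 100000.
16^1 ≡ 16 (mod 221); 16^2 ≡ 35 (mod 221); 16^4 ≡ 120 (mod 221); 16^8 ≡ 35 (mod 221); 16^16 ≡ 120 (mod 221); 16^32 ≡ 35 (mod 221)
16^32 = 16^32 ≡ 35 (mod 221)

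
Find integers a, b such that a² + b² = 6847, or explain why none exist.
Not possible

Factorization: 6847 = 41 × 167
By Fermat: n is sum of two squares iff every prime p ≡ 3 (mod 4) appears to even power.
Prime(s) ≡ 3 (mod 4) with odd exponent: [(167, 1)]
Therefore 6847 cannot be expressed as a² + b².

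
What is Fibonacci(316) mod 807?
402

Matrix identity: Q^n = [[F_(n+1), F_n], [F_n, F_(n-1)]] with Q = [[1,1],[1,0]].
n = 316 = 100111100₂. Square-and-multiply, entries mod 807:
Q^1 = [[1,1],[1,0]]
Q^2 = (Q^1)² = [[2,1],[1,1]]
Q^4 = (Q^2)² = [[5,3],[3,2]]
Q^9 = (Q^4)²·Q = [[55,34],[34,21]]
Q^19 = (Q^9)²·Q = [[309,146],[146,163]]
Q^39 = (Q^19)²·Q = [[99,589],[589,317]]
Q^79 = (Q^39)²·Q = [[531,28],[28,503]]
Q^158 = (Q^79)² = [[295,707],[707,395]]
Q^316 = (Q^158)² = [[185,402],[402,590]]
F_316 mod 807 = Q^316[0][1] = 402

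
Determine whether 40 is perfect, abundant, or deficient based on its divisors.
abundant

Proper divisors of 40: sum = 1 + 2 + 4 + 5 + 8 + 10 + 20 = 50
Since 50 > 40, 40 is abundant.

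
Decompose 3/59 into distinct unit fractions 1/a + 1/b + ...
1/20 + 1/1180

Greedy algorithm:
3/59: ceiling(59/3) = 20, use 1/20
1/1180: ceiling(1180/1) = 1180, use 1/1180
Result: 3/59 = 1/20 + 1/1180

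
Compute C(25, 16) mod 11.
0

Using Lucas' theorem:
Write n=25 and k=16 in base 11:
n in base 11: [2, 3]
k in base 11: [1, 5]
C(25,16) mod 11 = ∏ C(n_i, k_i) mod 11
Digit binomials (mod 11): C(2,1) = 2; C(3,5) = 0 (k_i > n_i)
Product: 2 × 0 = 0 ≡ 0 (mod 11)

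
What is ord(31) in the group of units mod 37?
4

37 is prime, so ord(31) divides φ(37) = 36.
Divisors of 36: 1, 2, 3, 4, 6, 9, 12, 18, 36.
Repeated squaring: 31^1 ≡ 31, 31^2 ≡ 36, 31^4 ≡ 1, 31^8 ≡ 1, 31^16 ≡ 1, 31^32 ≡ 1 (mod 37).
Test 31^d mod 37 for each divisor d in increasing order:
31^1 ≡ 31
31^2 ≡ 36
31^3 = 31^2·31^1 ≡ 6
31^4 ≡ 1  ← first divisor giving 1
The order is 4.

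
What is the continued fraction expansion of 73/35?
[2; 11, 1, 2]

Euclidean algorithm steps:
73 = 2 × 35 + 3
35 = 11 × 3 + 2
3 = 1 × 2 + 1
2 = 2 × 1 + 0
Continued fraction: [2; 11, 1, 2]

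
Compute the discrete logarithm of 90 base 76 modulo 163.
128

Baby-step giant-step with step n = ⌈√163⌉ = 13.
Baby steps 76^j mod 163 (j:value) for j=0..12: 0:1, 1:76, 2:71, 3:17, 4:151, 5:66, 6:126, 7:122, 8:144, 9:23, 10:118, 11:3, 12:65.
Giant-step multiplier: 76^(-13) ≡ 76^(162-13) = 76^149 ≡ 75 (mod 163).
Giant steps γ_i = 90·75^i mod 163: γ_0=90, γ_1=67, γ_2=135, γ_3=19, γ_4=121, γ_5=110, γ_6=100, γ_7=2, γ_8=150, γ_9=3 (in table at j=11).
x = i·n + j = 9·13 + 11 = 128.
Check: 76^128 ≡ 90 (mod 163).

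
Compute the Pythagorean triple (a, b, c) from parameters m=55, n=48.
(721, 5280, 5329)

Euclid's formula: a = m² - n², b = 2mn, c = m² + n²
m = 55, n = 48
a = 55² - 48² = 3025 - 2304 = 721
b = 2 × 55 × 48 = 5280
c = 55² + 48² = 3025 + 2304 = 5329
Verification: 721² + 5280² = 519841 + 27878400 = 28398241 = 5329² ✓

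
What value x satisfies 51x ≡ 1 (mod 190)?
41

gcd(51, 190) = 1, so the inverse exists.
Extended Euclidean algorithm on (190, 51):
190 = 3 × 51 + 37  ⟹  37 = (1)·190 + (-3)·51
51 = 1 × 37 + 14  ⟹  14 = (-1)·190 + (4)·51
37 = 2 × 14 + 9  ⟹  9 = (3)·190 + (-11)·51
14 = 1 × 9 + 5  ⟹  5 = (-4)·190 + (15)·51
9 = 1 × 5 + 4  ⟹  4 = (7)·190 + (-26)·51
5 = 1 × 4 + 1  ⟹  1 = (-11)·190 + (41)·51
So (41)·51 ≡ 1 (mod 190), i.e. 51^(-1) ≡ 41 (mod 190).
Check: 51 × 41 = 2091 ≡ 1 (mod 190)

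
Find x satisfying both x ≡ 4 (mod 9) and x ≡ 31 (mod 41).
31

Using Chinese Remainder Theorem:
M = 9 × 41 = 369
M1 = 41, M2 = 9
y1 = 41^(-1) mod 9 = 2
y2 = 9^(-1) mod 41 = 32
x = (4×41×2 + 31×9×32) mod 369 = 31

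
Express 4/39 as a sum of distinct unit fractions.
1/10 + 1/390

Greedy algorithm:
4/39: ceiling(39/4) = 10, use 1/10
1/390: ceiling(390/1) = 390, use 1/390
Result: 4/39 = 1/10 + 1/390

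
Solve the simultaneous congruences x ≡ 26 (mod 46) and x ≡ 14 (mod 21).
854

Using Chinese Remainder Theorem:
M = 46 × 21 = 966
M1 = 21, M2 = 46
y1 = 21^(-1) mod 46 = 11
y2 = 46^(-1) mod 21 = 16
x = (26×21×11 + 14×46×16) mod 966 = 854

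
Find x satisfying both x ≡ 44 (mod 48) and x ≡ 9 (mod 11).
284

Using Chinese Remainder Theorem:
M = 48 × 11 = 528
M1 = 11, M2 = 48
y1 = 11^(-1) mod 48 = 35
y2 = 48^(-1) mod 11 = 3
x = (44×11×35 + 9×48×3) mod 528 = 284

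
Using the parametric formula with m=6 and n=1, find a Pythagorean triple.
(35, 12, 37)

Euclid's formula: a = m² - n², b = 2mn, c = m² + n²
m = 6, n = 1
a = 6² - 1² = 36 - 1 = 35
b = 2 × 6 × 1 = 12
c = 6² + 1² = 36 + 1 = 37
Verification: 35² + 12² = 1225 + 144 = 1369 = 37² ✓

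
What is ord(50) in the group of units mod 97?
8

97 is prime, so ord(50) divides φ(97) = 96.
Divisors of 96: 1, 2, 3, 4, 6, 8, 12, 16, 24, 32, 48, 96.
Repeated squaring: 50^1 ≡ 50, 50^2 ≡ 75, 50^4 ≡ 96, 50^8 ≡ 1, 50^16 ≡ 1, 50^32 ≡ 1, 50^64 ≡ 1 (mod 97).
Test 50^d mod 97 for each divisor d in increasing order:
50^1 ≡ 50
50^2 ≡ 75
50^3 = 50^2·50^1 ≡ 64
50^4 ≡ 96
50^6 = 50^4·50^2 ≡ 22
50^8 ≡ 1  ← first divisor giving 1
The order is 8.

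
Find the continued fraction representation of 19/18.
[1; 18]

Euclidean algorithm steps:
19 = 1 × 18 + 1
18 = 18 × 1 + 0
Continued fraction: [1; 18]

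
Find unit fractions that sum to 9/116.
1/13 + 1/1508

Greedy algorithm:
9/116: ceiling(116/9) = 13, use 1/13
1/1508: ceiling(1508/1) = 1508, use 1/1508
Result: 9/116 = 1/13 + 1/1508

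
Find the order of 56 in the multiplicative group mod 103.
3

103 is prime, so ord(56) divides φ(103) = 102.
Divisors of 102: 1, 2, 3, 6, 17, 34, 51, 102.
Repeated squaring: 56^1 ≡ 56, 56^2 ≡ 46, 56^4 ≡ 56, 56^8 ≡ 46, 56^16 ≡ 56, 56^32 ≡ 46, 56^64 ≡ 56 (mod 103).
Test 56^d mod 103 for each divisor d in increasing order:
56^1 ≡ 56
56^2 ≡ 46
56^3 = 56^2·56^1 ≡ 1  ← first divisor giving 1
The order is 3.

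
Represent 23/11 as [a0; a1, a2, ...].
[2; 11]

Euclidean algorithm steps:
23 = 2 × 11 + 1
11 = 11 × 1 + 0
Continued fraction: [2; 11]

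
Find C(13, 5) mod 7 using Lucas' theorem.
6

Using Lucas' theorem:
Write n=13 and k=5 in base 7:
n in base 7: [1, 6]
k in base 7: [0, 5]
C(13,5) mod 7 = ∏ C(n_i, k_i) mod 7
Digit binomials (mod 7): C(1,0) = 1; C(6,5) = 6
Product: 1 × 6 = 6 ≡ 6 (mod 7)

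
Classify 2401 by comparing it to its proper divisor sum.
deficient

Proper divisors of 2401: sum = 1 + 7 + 49 + 343 = 400
Since 400 < 2401, 2401 is deficient.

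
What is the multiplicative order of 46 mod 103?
3

103 is prime, so ord(46) divides φ(103) = 102.
Divisors of 102: 1, 2, 3, 6, 17, 34, 51, 102.
Repeated squaring: 46^1 ≡ 46, 46^2 ≡ 56, 46^4 ≡ 46, 46^8 ≡ 56, 46^16 ≡ 46, 46^32 ≡ 56, 46^64 ≡ 46 (mod 103).
Test 46^d mod 103 for each divisor d in increasing order:
46^1 ≡ 46
46^2 ≡ 56
46^3 = 46^2·46^1 ≡ 1  ← first divisor giving 1
The order is 3.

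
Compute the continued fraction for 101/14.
[7; 4, 1, 2]

Euclidean algorithm steps:
101 = 7 × 14 + 3
14 = 4 × 3 + 2
3 = 1 × 2 + 1
2 = 2 × 1 + 0
Continued fraction: [7; 4, 1, 2]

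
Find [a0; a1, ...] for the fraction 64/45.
[1; 2, 2, 1, 2, 2]

Euclidean algorithm steps:
64 = 1 × 45 + 19
45 = 2 × 19 + 7
19 = 2 × 7 + 5
7 = 1 × 5 + 2
5 = 2 × 2 + 1
2 = 2 × 1 + 0
Continued fraction: [1; 2, 2, 1, 2, 2]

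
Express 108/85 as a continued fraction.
[1; 3, 1, 2, 3, 2]

Euclidean algorithm steps:
108 = 1 × 85 + 23
85 = 3 × 23 + 16
23 = 1 × 16 + 7
16 = 2 × 7 + 2
7 = 3 × 2 + 1
2 = 2 × 1 + 0
Continued fraction: [1; 3, 1, 2, 3, 2]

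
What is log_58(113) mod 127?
32

Baby-step giant-step with step n = ⌈√127⌉ = 12.
Baby steps 58^j mod 127 (j:value) for j=0..11: 0:1, 1:58, 2:62, 3:40, 4:34, 5:67, 6:76, 7:90, 8:13, 9:119, 10:44, 11:12.
Giant-step multiplier: 58^(-12) ≡ 58^(126-12) = 58^114 ≡ 25 (mod 127).
Giant steps γ_i = 113·25^i mod 127: γ_0=113, γ_1=31, γ_2=13 (in table at j=8).
x = i·n + j = 2·12 + 8 = 32.
Check: 58^32 ≡ 113 (mod 127).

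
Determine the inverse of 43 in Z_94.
35

gcd(43, 94) = 1, so the inverse exists.
Extended Euclidean algorithm on (94, 43):
94 = 2 × 43 + 8  ⟹  8 = (1)·94 + (-2)·43
43 = 5 × 8 + 3  ⟹  3 = (-5)·94 + (11)·43
8 = 2 × 3 + 2  ⟹  2 = (11)·94 + (-24)·43
3 = 1 × 2 + 1  ⟹  1 = (-16)·94 + (35)·43
So (35)·43 ≡ 1 (mod 94), i.e. 43^(-1) ≡ 35 (mod 94).
Check: 43 × 35 = 1505 ≡ 1 (mod 94)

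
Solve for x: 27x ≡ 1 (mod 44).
31

gcd(27, 44) = 1, so the inverse exists.
Extended Euclidean algorithm on (44, 27):
44 = 1 × 27 + 17  ⟹  17 = (1)·44 + (-1)·27
27 = 1 × 17 + 10  ⟹  10 = (-1)·44 + (2)·27
17 = 1 × 10 + 7  ⟹  7 = (2)·44 + (-3)·27
10 = 1 × 7 + 3  ⟹  3 = (-3)·44 + (5)·27
7 = 2 × 3 + 1  ⟹  1 = (8)·44 + (-13)·27
So (-13)·27 ≡ 1 (mod 44), i.e. 27^(-1) ≡ -13 ≡ 31 (mod 44).
Check: 27 × 31 = 837 ≡ 1 (mod 44)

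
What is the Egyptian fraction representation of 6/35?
1/6 + 1/210

Greedy algorithm:
6/35: ceiling(35/6) = 6, use 1/6
1/210: ceiling(210/1) = 210, use 1/210
Result: 6/35 = 1/6 + 1/210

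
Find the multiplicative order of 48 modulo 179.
89

179 is prime, so ord(48) divides φ(179) = 178.
Divisors of 178: 1, 2, 89, 178.
Repeated squaring: 48^1 ≡ 48, 48^2 ≡ 156, 48^4 ≡ 171, 48^8 ≡ 64, 48^16 ≡ 158, 48^32 ≡ 83, 48^64 ≡ 87, 48^128 ≡ 51 (mod 179).
Test 48^d mod 179 for each divisor d in increasing order:
48^1 ≡ 48
48^2 ≡ 156
48^89 = 48^64·48^16·48^8·48^1 ≡ 1  ← first divisor giving 1
The order is 89.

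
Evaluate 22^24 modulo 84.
64

Repeated squaring. Binary of 24 = 11000.
22^1 ≡ 22 (mod 84); 22^2 ≡ 64 (mod 84); 22^4 ≡ 64 (mod 84); 22^8 ≡ 64 (mod 84); 22^16 ≡ 64 (mod 84)
22^24 = 22^8 × 22^16 ≡ 64 (mod 84)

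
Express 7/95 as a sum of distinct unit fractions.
1/14 + 1/444 + 1/295260

Greedy algorithm:
7/95: ceiling(95/7) = 14, use 1/14
3/1330: ceiling(1330/3) = 444, use 1/444
1/295260: ceiling(295260/1) = 295260, use 1/295260
Result: 7/95 = 1/14 + 1/444 + 1/295260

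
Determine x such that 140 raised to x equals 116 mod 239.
218

Baby-step giant-step with step n = ⌈√239⌉ = 16.
Baby steps 140^j mod 239 (j:value) for j=0..15: 0:1, 1:140, 2:2, 3:41, 4:4, 5:82, 6:8, 7:164, 8:16, 9:89, 10:32, 11:178, 12:64, 13:117, 14:128, 15:234.
Giant-step multiplier: 140^(-16) ≡ 140^(238-16) = 140^222 ≡ 225 (mod 239).
Giant steps γ_i = 116·225^i mod 239: γ_0=116, γ_1=49, γ_2=31, γ_3=44, γ_4=101, γ_5=20, γ_6=198, γ_7=96, γ_8=90, γ_9=174, γ_10=193, γ_11=166, γ_12=66, γ_13=32 (in table at j=10).
x = i·n + j = 13·16 + 10 = 218.
Check: 140^218 ≡ 116 (mod 239).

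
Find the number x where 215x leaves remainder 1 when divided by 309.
23

gcd(215, 309) = 1, so the inverse exists.
Extended Euclidean algorithm on (309, 215):
309 = 1 × 215 + 94  ⟹  94 = (1)·309 + (-1)·215
215 = 2 × 94 + 27  ⟹  27 = (-2)·309 + (3)·215
94 = 3 × 27 + 13  ⟹  13 = (7)·309 + (-10)·215
27 = 2 × 13 + 1  ⟹  1 = (-16)·309 + (23)·215
So (23)·215 ≡ 1 (mod 309), i.e. 215^(-1) ≡ 23 (mod 309).
Check: 215 × 23 = 4945 ≡ 1 (mod 309)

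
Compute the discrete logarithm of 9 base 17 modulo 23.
14

Baby-step giant-step with step n = ⌈√23⌉ = 5.
Baby steps 17^j mod 23 (j:value) for j=0..4: 0:1, 1:17, 2:13, 3:14, 4:8.
Giant-step multiplier: 17^(-5) ≡ 17^(22-5) = 17^17 ≡ 11 (mod 23).
Giant steps γ_i = 9·11^i mod 23: γ_0=9, γ_1=7, γ_2=8 (in table at j=4).
x = i·n + j = 2·5 + 4 = 14.
Check: 17^14 ≡ 9 (mod 23).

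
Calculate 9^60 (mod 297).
243

Repeated squaring. Binary of 60 = 111100.
9^1 ≡ 9 (mod 297); 9^2 ≡ 81 (mod 297); 9^4 ≡ 27 (mod 297); 9^8 ≡ 135 (mod 297); 9^16 ≡ 108 (mod 297); 9^32 ≡ 81 (mod 297)
9^60 = 9^4 × 9^8 × 9^16 × 9^32 ≡ 243 (mod 297)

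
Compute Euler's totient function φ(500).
200

500 = 2^2 × 5^3
φ(n) = n × ∏(1 - 1/p) for each prime p dividing n
φ(500) = 500 × (1 - 1/2) × (1 - 1/5) = 200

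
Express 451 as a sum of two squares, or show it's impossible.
Not possible

Factorization: 451 = 11 × 41
By Fermat: n is sum of two squares iff every prime p ≡ 3 (mod 4) appears to even power.
Prime(s) ≡ 3 (mod 4) with odd exponent: [(11, 1)]
Therefore 451 cannot be expressed as a² + b².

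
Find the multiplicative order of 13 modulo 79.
39

79 is prime, so ord(13) divides φ(79) = 78.
Divisors of 78: 1, 2, 3, 6, 13, 26, 39, 78.
Repeated squaring: 13^1 ≡ 13, 13^2 ≡ 11, 13^4 ≡ 42, 13^8 ≡ 26, 13^16 ≡ 44, 13^32 ≡ 40, 13^64 ≡ 20 (mod 79).
Test 13^d mod 79 for each divisor d in increasing order:
13^1 ≡ 13
13^2 ≡ 11
13^3 = 13^2·13^1 ≡ 64
13^6 = 13^4·13^2 ≡ 67
13^13 = 13^8·13^4·13^1 ≡ 55
13^26 = 13^16·13^8·13^2 ≡ 23
13^39 = 13^32·13^4·13^2·13^1 ≡ 1  ← first divisor giving 1
The order is 39.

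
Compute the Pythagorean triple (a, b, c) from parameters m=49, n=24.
(1825, 2352, 2977)

Euclid's formula: a = m² - n², b = 2mn, c = m² + n²
m = 49, n = 24
a = 49² - 24² = 2401 - 576 = 1825
b = 2 × 49 × 24 = 2352
c = 49² + 24² = 2401 + 576 = 2977
Verification: 1825² + 2352² = 3330625 + 5531904 = 8862529 = 2977² ✓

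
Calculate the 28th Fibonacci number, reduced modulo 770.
571

Matrix identity: Q^n = [[F_(n+1), F_n], [F_n, F_(n-1)]] with Q = [[1,1],[1,0]].
n = 28 = 11100₂. Square-and-multiply, entries mod 770:
Q^1 = [[1,1],[1,0]]
Q^3 = (Q^1)²·Q = [[3,2],[2,1]]
Q^7 = (Q^3)²·Q = [[21,13],[13,8]]
Q^14 = (Q^7)² = [[610,377],[377,233]]
Q^28 = (Q^14)² = [[639,571],[571,68]]
F_28 mod 770 = Q^28[0][1] = 571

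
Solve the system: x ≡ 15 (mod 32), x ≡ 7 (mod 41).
335

Using Chinese Remainder Theorem:
M = 32 × 41 = 1312
M1 = 41, M2 = 32
y1 = 41^(-1) mod 32 = 25
y2 = 32^(-1) mod 41 = 9
x = (15×41×25 + 7×32×9) mod 1312 = 335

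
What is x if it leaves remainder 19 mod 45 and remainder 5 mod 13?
109

Using Chinese Remainder Theorem:
M = 45 × 13 = 585
M1 = 13, M2 = 45
y1 = 13^(-1) mod 45 = 7
y2 = 45^(-1) mod 13 = 11
x = (19×13×7 + 5×45×11) mod 585 = 109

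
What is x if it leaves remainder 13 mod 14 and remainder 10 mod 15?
55

Using Chinese Remainder Theorem:
M = 14 × 15 = 210
M1 = 15, M2 = 14
y1 = 15^(-1) mod 14 = 1
y2 = 14^(-1) mod 15 = 14
x = (13×15×1 + 10×14×14) mod 210 = 55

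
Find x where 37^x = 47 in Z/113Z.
69

Baby-step giant-step with step n = ⌈√113⌉ = 11.
Baby steps 37^j mod 113 (j:value) for j=0..10: 0:1, 1:37, 2:13, 3:29, 4:56, 5:38, 6:50, 7:42, 8:85, 9:94, 10:88.
Giant-step multiplier: 37^(-11) ≡ 37^(112-11) = 37^101 ≡ 43 (mod 113).
Giant steps γ_i = 47·43^i mod 113: γ_0=47, γ_1=100, γ_2=6, γ_3=32, γ_4=20, γ_5=69, γ_6=29 (in table at j=3).
x = i·n + j = 6·11 + 3 = 69.
Check: 37^69 ≡ 47 (mod 113).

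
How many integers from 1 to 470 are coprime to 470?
184

470 = 2 × 5 × 47
φ(n) = n × ∏(1 - 1/p) for each prime p dividing n
φ(470) = 470 × (1 - 1/2) × (1 - 1/5) × (1 - 1/47) = 184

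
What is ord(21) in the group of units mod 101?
50

101 is prime, so ord(21) divides φ(101) = 100.
Divisors of 100: 1, 2, 4, 5, 10, 20, 25, 50, 100.
Repeated squaring: 21^1 ≡ 21, 21^2 ≡ 37, 21^4 ≡ 56, 21^8 ≡ 5, 21^16 ≡ 25, 21^32 ≡ 19, 21^64 ≡ 58 (mod 101).
Test 21^d mod 101 for each divisor d in increasing order:
21^1 ≡ 21
21^2 ≡ 37
21^4 ≡ 56
21^5 = 21^4·21^1 ≡ 65
21^10 = 21^8·21^2 ≡ 84
21^20 = 21^16·21^4 ≡ 87
21^25 = 21^16·21^8·21^1 ≡ 100
21^50 = 21^32·21^16·21^2 ≡ 1  ← first divisor giving 1
The order is 50.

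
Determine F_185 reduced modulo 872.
773

Matrix identity: Q^n = [[F_(n+1), F_n], [F_n, F_(n-1)]] with Q = [[1,1],[1,0]].
n = 185 = 10111001₂. Square-and-multiply, entries mod 872:
Q^1 = [[1,1],[1,0]]
Q^2 = (Q^1)² = [[2,1],[1,1]]
Q^5 = (Q^2)²·Q = [[8,5],[5,3]]
Q^11 = (Q^5)²·Q = [[144,89],[89,55]]
Q^23 = (Q^11)²·Q = [[152,753],[753,271]]
Q^46 = (Q^23)² = [[641,239],[239,402]]
Q^92 = (Q^46)² = [[610,757],[757,725]]
Q^185 = (Q^92)²·Q = [[720,773],[773,819]]
F_185 mod 872 = Q^185[0][1] = 773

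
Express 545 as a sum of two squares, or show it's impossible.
4² + 23² (a=4, b=23)

Factorization: 545 = 5 × 109
By Fermat: n is sum of two squares iff every prime p ≡ 3 (mod 4) appears to even power.
All primes ≡ 3 (mod 4) appear to even power.
Search a = 0, 1, 2, … for 545 - a² a perfect square: first hit at a = 4: 545 - 16 = 529 = 23².
545 = 4² + 23² = 16 + 529 ✓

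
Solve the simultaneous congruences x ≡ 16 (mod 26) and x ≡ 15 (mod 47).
250

Using Chinese Remainder Theorem:
M = 26 × 47 = 1222
M1 = 47, M2 = 26
y1 = 47^(-1) mod 26 = 5
y2 = 26^(-1) mod 47 = 38
x = (16×47×5 + 15×26×38) mod 1222 = 250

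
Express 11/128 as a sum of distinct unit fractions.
1/12 + 1/384

Greedy algorithm:
11/128: ceiling(128/11) = 12, use 1/12
1/384: ceiling(384/1) = 384, use 1/384
Result: 11/128 = 1/12 + 1/384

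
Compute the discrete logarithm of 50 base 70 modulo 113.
30

Baby-step giant-step with step n = ⌈√113⌉ = 11.
Baby steps 70^j mod 113 (j:value) for j=0..10: 0:1, 1:70, 2:41, 3:45, 4:99, 5:37, 6:104, 7:48, 8:83, 9:47, 10:13.
Giant-step multiplier: 70^(-11) ≡ 70^(112-11) = 70^101 ≡ 19 (mod 113).
Giant steps γ_i = 50·19^i mod 113: γ_0=50, γ_1=46, γ_2=83 (in table at j=8).
x = i·n + j = 2·11 + 8 = 30.
Check: 70^30 ≡ 50 (mod 113).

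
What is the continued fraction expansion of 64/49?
[1; 3, 3, 1, 3]

Euclidean algorithm steps:
64 = 1 × 49 + 15
49 = 3 × 15 + 4
15 = 3 × 4 + 3
4 = 1 × 3 + 1
3 = 3 × 1 + 0
Continued fraction: [1; 3, 3, 1, 3]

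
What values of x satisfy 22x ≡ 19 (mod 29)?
x ≡ 18 (mod 29)

gcd(22, 29) = 1, which divides 19, so solutions exist.
Find 22^(-1) mod 29 by the extended Euclidean algorithm:
29 = 1 × 22 + 7  ⟹  7 = (1)·29 + (-1)·22
22 = 3 × 7 + 1  ⟹  1 = (-3)·29 + (4)·22
So (4)·22 ≡ 1 (mod 29), i.e. 22^(-1) ≡ 4 (mod 29).
x ≡ 4 × 19 = 76 ≡ 18 (mod 29).
Check: 22 × 18 = 396 ≡ 19 (mod 29).
Unique solution: x ≡ 18 (mod 29)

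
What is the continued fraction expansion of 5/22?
[0; 4, 2, 2]

Euclidean algorithm steps:
5 = 0 × 22 + 5
22 = 4 × 5 + 2
5 = 2 × 2 + 1
2 = 2 × 1 + 0
Continued fraction: [0; 4, 2, 2]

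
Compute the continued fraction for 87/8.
[10; 1, 7]

Euclidean algorithm steps:
87 = 10 × 8 + 7
8 = 1 × 7 + 1
7 = 7 × 1 + 0
Continued fraction: [10; 1, 7]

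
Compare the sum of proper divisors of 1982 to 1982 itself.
deficient

Proper divisors of 1982: sum = 1 + 2 + 991 = 994
Since 994 < 1982, 1982 is deficient.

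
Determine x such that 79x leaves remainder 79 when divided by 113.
x ≡ 1 (mod 113)

gcd(79, 113) = 1, which divides 79, so solutions exist.
Find 79^(-1) mod 113 by the extended Euclidean algorithm:
113 = 1 × 79 + 34  ⟹  34 = (1)·113 + (-1)·79
79 = 2 × 34 + 11  ⟹  11 = (-2)·113 + (3)·79
34 = 3 × 11 + 1  ⟹  1 = (7)·113 + (-10)·79
So (-10)·79 ≡ 1 (mod 113), i.e. 79^(-1) ≡ -10 ≡ 103 (mod 113).
x ≡ 103 × 79 = 8137 ≡ 1 (mod 113).
Check: 79 × 1 = 79 ≡ 79 (mod 113).
Unique solution: x ≡ 1 (mod 113)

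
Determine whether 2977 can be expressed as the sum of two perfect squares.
24² + 49² (a=24, b=49)

Factorization: 2977 = 13 × 229
By Fermat: n is sum of two squares iff every prime p ≡ 3 (mod 4) appears to even power.
All primes ≡ 3 (mod 4) appear to even power.
Search a = 0, 1, 2, … for 2977 - a² a perfect square: first hit at a = 24: 2977 - 576 = 2401 = 49².
2977 = 24² + 49² = 576 + 2401 ✓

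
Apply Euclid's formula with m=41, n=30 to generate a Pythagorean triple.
(781, 2460, 2581)

Euclid's formula: a = m² - n², b = 2mn, c = m² + n²
m = 41, n = 30
a = 41² - 30² = 1681 - 900 = 781
b = 2 × 41 × 30 = 2460
c = 41² + 30² = 1681 + 900 = 2581
Verification: 781² + 2460² = 609961 + 6051600 = 6661561 = 2581² ✓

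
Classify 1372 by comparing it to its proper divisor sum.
abundant

Proper divisors of 1372: sum = 1 + 2 + 4 + 7 + 14 + 28 + 49 + 98 + 196 + 343 + 686 = 1428
Since 1428 > 1372, 1372 is abundant.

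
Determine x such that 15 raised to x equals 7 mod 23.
5

Baby-step giant-step with step n = ⌈√23⌉ = 5.
Baby steps 15^j mod 23 (j:value) for j=0..4: 0:1, 1:15, 2:18, 3:17, 4:2.
Giant-step multiplier: 15^(-5) ≡ 15^(22-5) = 15^17 ≡ 10 (mod 23).
Giant steps γ_i = 7·10^i mod 23: γ_0=7, γ_1=1 (in table at j=0).
x = i·n + j = 1·5 + 0 = 5.
Check: 15^5 ≡ 7 (mod 23).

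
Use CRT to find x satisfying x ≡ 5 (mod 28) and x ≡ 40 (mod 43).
341

Using Chinese Remainder Theorem:
M = 28 × 43 = 1204
M1 = 43, M2 = 28
y1 = 43^(-1) mod 28 = 15
y2 = 28^(-1) mod 43 = 20
x = (5×43×15 + 40×28×20) mod 1204 = 341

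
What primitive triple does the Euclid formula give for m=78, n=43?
(4235, 6708, 7933)

Euclid's formula: a = m² - n², b = 2mn, c = m² + n²
m = 78, n = 43
a = 78² - 43² = 6084 - 1849 = 4235
b = 2 × 78 × 43 = 6708
c = 78² + 43² = 6084 + 1849 = 7933
Verification: 4235² + 6708² = 17935225 + 44997264 = 62932489 = 7933² ✓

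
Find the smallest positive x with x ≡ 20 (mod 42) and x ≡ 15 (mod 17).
440

Using Chinese Remainder Theorem:
M = 42 × 17 = 714
M1 = 17, M2 = 42
y1 = 17^(-1) mod 42 = 5
y2 = 42^(-1) mod 17 = 15
x = (20×17×5 + 15×42×15) mod 714 = 440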